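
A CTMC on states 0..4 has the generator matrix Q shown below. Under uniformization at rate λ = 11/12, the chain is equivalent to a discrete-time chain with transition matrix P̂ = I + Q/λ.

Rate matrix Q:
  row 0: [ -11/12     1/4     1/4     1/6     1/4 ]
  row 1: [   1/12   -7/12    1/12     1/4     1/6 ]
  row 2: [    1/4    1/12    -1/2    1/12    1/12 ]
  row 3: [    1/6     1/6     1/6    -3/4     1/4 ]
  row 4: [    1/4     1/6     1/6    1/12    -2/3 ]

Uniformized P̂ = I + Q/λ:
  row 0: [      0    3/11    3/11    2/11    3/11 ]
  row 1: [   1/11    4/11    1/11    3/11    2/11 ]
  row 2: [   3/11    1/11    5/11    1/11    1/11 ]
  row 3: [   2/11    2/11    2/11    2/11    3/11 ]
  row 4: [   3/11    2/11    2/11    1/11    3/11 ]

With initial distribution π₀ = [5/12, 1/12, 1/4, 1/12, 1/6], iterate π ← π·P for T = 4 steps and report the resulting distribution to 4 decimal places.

t=0: π = [0.4167, 0.0833, 0.2500, 0.0833, 0.1667]
t=1: π = [0.1364, 0.2121, 0.2803, 0.1515, 0.2197]
t=2: π = [0.1832, 0.2073, 0.2514, 0.1556, 0.2025]
t=3: π = [0.1709, 0.2133, 0.2482, 0.1594, 0.2082]
t=4: π = [0.1728, 0.2136, 0.2457, 0.1597, 0.2082]

π = [0.1728, 0.2136, 0.2457, 0.1597, 0.2082]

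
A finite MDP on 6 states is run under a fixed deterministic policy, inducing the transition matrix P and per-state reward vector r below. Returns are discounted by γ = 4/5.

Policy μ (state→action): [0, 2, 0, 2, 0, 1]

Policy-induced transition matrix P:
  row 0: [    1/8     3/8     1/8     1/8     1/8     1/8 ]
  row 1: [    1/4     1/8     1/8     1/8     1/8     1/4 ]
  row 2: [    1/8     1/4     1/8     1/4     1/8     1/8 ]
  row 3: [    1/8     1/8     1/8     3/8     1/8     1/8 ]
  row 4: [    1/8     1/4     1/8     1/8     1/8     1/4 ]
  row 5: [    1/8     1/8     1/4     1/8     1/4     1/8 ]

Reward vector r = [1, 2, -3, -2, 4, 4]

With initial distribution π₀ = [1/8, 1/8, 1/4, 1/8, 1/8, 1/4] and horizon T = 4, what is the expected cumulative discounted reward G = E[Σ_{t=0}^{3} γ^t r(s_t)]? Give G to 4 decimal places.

G = 2.7749

t=0: π = [0.1250, 0.1250, 0.2500, 0.1250, 0.1250, 0.2500], E[r] = 0.8750, γ^t·E[r] = 0.875000, running G = 0.875000
t=1: π = [0.1406, 0.2031, 0.1563, 0.1875, 0.1563, 0.1563], E[r] = 0.9531, γ^t·E[r] = 0.762500, running G = 1.637500
t=2: π = [0.1504, 0.1992, 0.1445, 0.1914, 0.1445, 0.1699], E[r] = 0.9902, γ^t·E[r] = 0.633750, running G = 2.271250
t=3: π = [0.1499, 0.1987, 0.1462, 0.1909, 0.1462, 0.1680], E[r] = 0.9836, γ^t·E[r] = 0.503625, running G = 2.774875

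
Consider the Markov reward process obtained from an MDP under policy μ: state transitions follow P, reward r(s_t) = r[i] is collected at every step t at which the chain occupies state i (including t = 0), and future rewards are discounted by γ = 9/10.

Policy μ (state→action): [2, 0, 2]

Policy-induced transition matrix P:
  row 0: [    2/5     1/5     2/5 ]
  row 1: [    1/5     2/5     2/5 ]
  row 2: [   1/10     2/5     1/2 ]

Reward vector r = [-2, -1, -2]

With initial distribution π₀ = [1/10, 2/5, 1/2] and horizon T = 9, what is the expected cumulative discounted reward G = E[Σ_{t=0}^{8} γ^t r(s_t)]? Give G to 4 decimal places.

G = -9.9787

t=0: π = [0.1000, 0.4000, 0.5000], E[r] = -1.6000, γ^t·E[r] = -1.600000, running G = -1.600000
t=1: π = [0.1700, 0.3800, 0.4500], E[r] = -1.6200, γ^t·E[r] = -1.458000, running G = -3.058000
t=2: π = [0.1890, 0.3660, 0.4450], E[r] = -1.6340, γ^t·E[r] = -1.323540, running G = -4.381540
t=3: π = [0.1933, 0.3622, 0.4445], E[r] = -1.6378, γ^t·E[r] = -1.193956, running G = -5.575496
t=4: π = [0.1942, 0.3613, 0.4445], E[r] = -1.6387, γ^t·E[r] = -1.075125, running G = -6.650621
t=5: π = [0.1944, 0.3612, 0.4444], E[r] = -1.6388, γ^t·E[r] = -0.967720, running G = -7.618341
t=6: π = [0.1944, 0.3611, 0.4444], E[r] = -1.6389, γ^t·E[r] = -0.870968, running G = -8.489309
t=7: π = [0.1944, 0.3611, 0.4444], E[r] = -1.6389, γ^t·E[r] = -0.783875, running G = -9.273183
t=8: π = [0.1944, 0.3611, 0.4444], E[r] = -1.6389, γ^t·E[r] = -0.705488, running G = -9.978671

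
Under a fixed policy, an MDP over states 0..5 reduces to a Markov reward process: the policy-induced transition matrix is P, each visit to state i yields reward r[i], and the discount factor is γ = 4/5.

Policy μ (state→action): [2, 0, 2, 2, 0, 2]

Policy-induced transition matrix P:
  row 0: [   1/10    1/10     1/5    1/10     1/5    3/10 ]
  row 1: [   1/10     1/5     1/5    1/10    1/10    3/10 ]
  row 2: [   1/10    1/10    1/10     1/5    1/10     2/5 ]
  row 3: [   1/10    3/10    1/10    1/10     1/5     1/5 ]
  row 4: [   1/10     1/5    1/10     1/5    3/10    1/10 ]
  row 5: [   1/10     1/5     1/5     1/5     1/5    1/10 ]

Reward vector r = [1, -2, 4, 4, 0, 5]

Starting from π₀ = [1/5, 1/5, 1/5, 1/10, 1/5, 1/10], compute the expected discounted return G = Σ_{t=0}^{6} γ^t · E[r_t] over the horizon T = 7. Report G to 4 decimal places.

G = 7.6484

t=0: π = [0.2000, 0.2000, 0.2000, 0.1000, 0.2000, 0.1000], E[r] = 1.5000, γ^t·E[r] = 1.500000, running G = 1.500000
t=1: π = [0.1000, 0.1700, 0.1500, 0.1500, 0.1800, 0.2500], E[r] = 2.2100, γ^t·E[r] = 1.768000, running G = 3.268000
t=2: π = [0.1000, 0.1900, 0.1520, 0.1580, 0.1860, 0.2140], E[r] = 2.0300, γ^t·E[r] = 1.299200, running G = 4.567200
t=3: π = [0.1000, 0.1906, 0.1504, 0.1552, 0.1844, 0.2194], E[r] = 2.0382, γ^t·E[r] = 1.043558, running G = 5.610758
t=4: π = [0.1000, 0.1905, 0.1510, 0.1554, 0.1843, 0.2188], E[r] = 2.0385, γ^t·E[r] = 0.834978, running G = 6.445736
t=5: π = [0.1000, 0.1904, 0.1509, 0.1554, 0.1843, 0.2189], E[r] = 2.0391, γ^t·E[r] = 0.668186, running G = 7.113922
t=6: π = [0.1000, 0.1904, 0.1509, 0.1554, 0.1843, 0.2189], E[r] = 2.0390, γ^t·E[r] = 0.534524, running G = 7.648446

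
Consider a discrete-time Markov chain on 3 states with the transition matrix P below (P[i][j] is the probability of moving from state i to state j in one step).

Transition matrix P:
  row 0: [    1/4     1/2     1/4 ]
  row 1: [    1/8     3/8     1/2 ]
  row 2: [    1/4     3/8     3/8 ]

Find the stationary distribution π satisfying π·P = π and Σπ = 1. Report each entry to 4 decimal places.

π = [0.2000, 0.4000, 0.4000]

Balance equations π_j = Σ_i π_i·P[i][j]:
  π_0 = 1/4·π_0 + 1/8·π_1 + 1/4·π_2
  π_1 = 1/2·π_0 + 3/8·π_1 + 3/8·π_2
  normalize: π_0 + π_1 + π_2 = 1
Solving the linear system gives exactly π = [1/5, 2/5, 2/5].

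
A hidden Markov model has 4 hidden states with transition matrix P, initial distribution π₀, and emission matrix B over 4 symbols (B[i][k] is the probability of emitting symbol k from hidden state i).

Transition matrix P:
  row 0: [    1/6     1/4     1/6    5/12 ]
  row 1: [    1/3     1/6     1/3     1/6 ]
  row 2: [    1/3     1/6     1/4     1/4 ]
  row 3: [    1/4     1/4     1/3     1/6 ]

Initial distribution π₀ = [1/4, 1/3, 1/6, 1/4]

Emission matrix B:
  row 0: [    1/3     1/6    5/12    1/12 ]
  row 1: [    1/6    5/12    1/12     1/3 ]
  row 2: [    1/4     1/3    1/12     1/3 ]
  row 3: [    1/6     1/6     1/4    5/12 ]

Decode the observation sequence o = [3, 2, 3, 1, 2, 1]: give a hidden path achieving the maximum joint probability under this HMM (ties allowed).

t=0: δ = [2.083e-02, 1.111e-01, 5.556e-02, 1.042e-01]  (obs o_0=3)
t=1: δ = [1.543e-02, 2.170e-03, 3.086e-03, 4.630e-03]  ψ = [1, 3, 1, 1]  (obs o_1=2)
t=2: δ = [2.143e-04, 1.286e-03, 8.573e-04, 2.679e-03]  ψ = [0, 0, 0, 0]  (obs o_2=3)
t=3: δ = [1.116e-04, 2.791e-04, 2.977e-04, 7.442e-05]  ψ = [3, 3, 3, 3]  (obs o_3=1)
t=4: δ = [4.135e-05, 4.135e-06, 7.752e-06, 1.861e-05]  ψ = [2, 2, 1, 2]  (obs o_4=2)
t=5: δ = [1.148e-06, 4.307e-06, 2.297e-06, 2.871e-06]  ψ = [0, 0, 0, 0]  (obs o_5=1)
backtrack: best end state = 1; path = [1, 0, 3, 2, 0, 1]

path = [1, 0, 3, 2, 0, 1]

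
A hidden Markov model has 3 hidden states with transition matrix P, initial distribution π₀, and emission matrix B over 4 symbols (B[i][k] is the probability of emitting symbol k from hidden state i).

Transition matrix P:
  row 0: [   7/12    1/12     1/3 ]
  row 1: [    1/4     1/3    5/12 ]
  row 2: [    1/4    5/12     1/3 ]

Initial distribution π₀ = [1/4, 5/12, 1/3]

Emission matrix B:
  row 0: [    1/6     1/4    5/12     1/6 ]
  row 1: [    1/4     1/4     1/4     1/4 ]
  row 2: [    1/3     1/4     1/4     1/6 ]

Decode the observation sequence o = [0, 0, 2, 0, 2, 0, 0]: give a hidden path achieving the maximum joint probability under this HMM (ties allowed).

path = [1, 2, 0, 0, 0, 2, 2]

t=0: δ = [4.167e-02, 1.042e-01, 1.111e-01]  (obs o_0=0)
t=1: δ = [4.630e-03, 1.157e-02, 1.447e-02]  ψ = [2, 2, 1]  (obs o_1=0)
t=2: δ = [1.507e-03, 1.507e-03, 1.206e-03]  ψ = [2, 2, 1]  (obs o_2=2)
t=3: δ = [1.465e-04, 1.256e-04, 2.093e-04]  ψ = [0, 1, 1]  (obs o_3=0)
t=4: δ = [3.561e-05, 2.180e-05, 1.744e-05]  ψ = [0, 2, 2]  (obs o_4=2)
t=5: δ = [3.462e-06, 1.817e-06, 3.957e-06]  ψ = [0, 1, 0]  (obs o_5=0)
t=6: δ = [3.366e-07, 4.122e-07, 4.397e-07]  ψ = [0, 2, 2]  (obs o_6=0)
backtrack: best end state = 2; path = [1, 2, 0, 0, 0, 2, 2]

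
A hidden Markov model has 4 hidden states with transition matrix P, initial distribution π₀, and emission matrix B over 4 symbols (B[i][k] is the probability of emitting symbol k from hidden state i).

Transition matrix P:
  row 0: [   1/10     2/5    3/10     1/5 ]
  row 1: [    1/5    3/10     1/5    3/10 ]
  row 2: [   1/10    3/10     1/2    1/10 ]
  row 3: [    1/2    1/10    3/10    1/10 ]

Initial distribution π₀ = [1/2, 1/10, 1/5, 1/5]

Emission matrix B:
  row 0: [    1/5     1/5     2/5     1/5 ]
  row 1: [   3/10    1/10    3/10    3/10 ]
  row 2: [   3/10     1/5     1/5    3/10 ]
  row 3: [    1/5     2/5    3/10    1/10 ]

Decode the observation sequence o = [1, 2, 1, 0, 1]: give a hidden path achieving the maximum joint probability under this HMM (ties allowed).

t=0: δ = [1.000e-01, 1.000e-02, 4.000e-02, 8.000e-02]  (obs o_0=1)
t=1: δ = [1.600e-02, 1.200e-02, 6.000e-03, 6.000e-03]  ψ = [3, 0, 0, 0]  (obs o_1=2)
t=2: δ = [6.000e-04, 6.400e-04, 9.600e-04, 1.440e-03]  ψ = [3, 0, 0, 1]  (obs o_2=1)
t=3: δ = [1.440e-04, 8.640e-05, 1.440e-04, 3.840e-05]  ψ = [3, 2, 2, 1]  (obs o_3=0)
t=4: δ = [3.840e-06, 5.760e-06, 1.440e-05, 1.152e-05]  ψ = [3, 0, 2, 0]  (obs o_4=1)
backtrack: best end state = 2; path = [3, 0, 2, 2, 2]

path = [3, 0, 2, 2, 2]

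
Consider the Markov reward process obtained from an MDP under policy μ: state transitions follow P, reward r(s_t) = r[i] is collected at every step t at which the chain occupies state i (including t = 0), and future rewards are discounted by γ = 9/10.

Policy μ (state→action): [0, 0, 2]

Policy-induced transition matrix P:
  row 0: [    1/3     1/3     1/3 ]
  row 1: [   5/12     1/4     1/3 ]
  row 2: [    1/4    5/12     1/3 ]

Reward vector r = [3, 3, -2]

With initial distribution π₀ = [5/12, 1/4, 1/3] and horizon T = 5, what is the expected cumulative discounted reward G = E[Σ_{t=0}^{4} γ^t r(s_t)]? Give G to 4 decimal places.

G = 5.4601

t=0: π = [0.4167, 0.2500, 0.3333], E[r] = 1.3333, γ^t·E[r] = 1.333333, running G = 1.333333
t=1: π = [0.3264, 0.3403, 0.3333], E[r] = 1.3333, γ^t·E[r] = 1.200000, running G = 2.533333
t=2: π = [0.3339, 0.3328, 0.3333], E[r] = 1.3333, γ^t·E[r] = 1.080000, running G = 3.613333
t=3: π = [0.3333, 0.3334, 0.3333], E[r] = 1.3333, γ^t·E[r] = 0.972000, running G = 4.585333
t=4: π = [0.3333, 0.3333, 0.3333], E[r] = 1.3333, γ^t·E[r] = 0.874800, running G = 5.460133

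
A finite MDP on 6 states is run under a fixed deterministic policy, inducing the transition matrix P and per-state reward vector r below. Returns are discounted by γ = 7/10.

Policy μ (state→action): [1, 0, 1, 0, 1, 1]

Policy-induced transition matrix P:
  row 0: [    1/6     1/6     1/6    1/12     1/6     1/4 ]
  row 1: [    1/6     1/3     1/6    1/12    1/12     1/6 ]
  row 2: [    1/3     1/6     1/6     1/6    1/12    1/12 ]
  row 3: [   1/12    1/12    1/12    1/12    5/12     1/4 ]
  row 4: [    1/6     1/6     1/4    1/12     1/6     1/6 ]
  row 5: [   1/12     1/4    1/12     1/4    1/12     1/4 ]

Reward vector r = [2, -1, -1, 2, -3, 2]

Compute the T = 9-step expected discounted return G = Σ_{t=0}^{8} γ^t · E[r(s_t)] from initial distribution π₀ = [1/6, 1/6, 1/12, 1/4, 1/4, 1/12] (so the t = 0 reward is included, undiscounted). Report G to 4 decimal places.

t=0: π = [0.1667, 0.1667, 0.0833, 0.2500, 0.2500, 0.0833], E[r] = 0.0000, γ^t·E[r] = 0.000000, running G = 0.000000
t=1: π = [0.1528, 0.1806, 0.1597, 0.1042, 0.2014, 0.2014], E[r] = -0.0278, γ^t·E[r] = -0.019444, running G = -0.019444
t=2: π = [0.1678, 0.2049, 0.1580, 0.1302, 0.1476, 0.1916], E[r] = 0.1736, γ^t·E[r] = 0.085069, running G = 0.065625
t=3: π = [0.1662, 0.2059, 0.1522, 0.1284, 0.1530, 0.1943], E[r] = 0.1607, γ^t·E[r] = 0.055116, running G = 0.120741
t=4: π = [0.1651, 0.2065, 0.1525, 0.1284, 0.1527, 0.1947], E[r] = 0.1593, γ^t·E[r] = 0.038245, running G = 0.158986
t=5: π = [0.1652, 0.2066, 0.1525, 0.1285, 0.1526, 0.1946], E[r] = 0.1597, γ^t·E[r] = 0.026835, running G = 0.185821
t=6: π = [0.1651, 0.2066, 0.1525, 0.1285, 0.1526, 0.1947], E[r] = 0.1596, γ^t·E[r] = 0.018771, running G = 0.204592
t=7: π = [0.1651, 0.2066, 0.1525, 0.1285, 0.1526, 0.1947], E[r] = 0.1596, γ^t·E[r] = 0.013140, running G = 0.217732
t=8: π = [0.1651, 0.2066, 0.1525, 0.1285, 0.1526, 0.1947], E[r] = 0.1596, γ^t·E[r] = 0.009198, running G = 0.226930

G = 0.2269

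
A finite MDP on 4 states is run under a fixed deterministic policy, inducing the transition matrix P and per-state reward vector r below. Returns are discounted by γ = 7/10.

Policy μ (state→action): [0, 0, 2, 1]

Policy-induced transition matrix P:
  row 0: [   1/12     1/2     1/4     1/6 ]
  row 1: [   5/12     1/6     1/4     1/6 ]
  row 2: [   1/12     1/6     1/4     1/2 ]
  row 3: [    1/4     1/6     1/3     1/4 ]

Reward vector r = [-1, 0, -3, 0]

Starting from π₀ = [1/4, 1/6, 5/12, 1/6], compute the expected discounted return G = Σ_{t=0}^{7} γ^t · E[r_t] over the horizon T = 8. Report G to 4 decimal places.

t=0: π = [0.2500, 0.1667, 0.4167, 0.1667], E[r] = -1.5000, γ^t·E[r] = -1.500000, running G = -1.500000
t=1: π = [0.1667, 0.2500, 0.2639, 0.3194], E[r] = -0.9583, γ^t·E[r] = -0.670833, running G = -2.170833
t=2: π = [0.2199, 0.2222, 0.2766, 0.2813], E[r] = -1.0498, γ^t·E[r] = -0.514387, running G = -2.685220
t=3: π = [0.2043, 0.2400, 0.2734, 0.2823], E[r] = -1.0246, γ^t·E[r] = -0.351436, running G = -3.036656
t=4: π = [0.2104, 0.2348, 0.2735, 0.2813], E[r] = -1.0310, γ^t·E[r] = -0.247532, running G = -3.284188
t=5: π = [0.2085, 0.2368, 0.2734, 0.2813], E[r] = -1.0288, γ^t·E[r] = -0.172912, running G = -3.457100
t=6: π = [0.2091, 0.2362, 0.2734, 0.2813], E[r] = -1.0295, γ^t·E[r] = -0.121116, running G = -3.578216
t=7: π = [0.2089, 0.2364, 0.2734, 0.2813], E[r] = -1.0292, γ^t·E[r] = -0.084763, running G = -3.662978

G = -3.6630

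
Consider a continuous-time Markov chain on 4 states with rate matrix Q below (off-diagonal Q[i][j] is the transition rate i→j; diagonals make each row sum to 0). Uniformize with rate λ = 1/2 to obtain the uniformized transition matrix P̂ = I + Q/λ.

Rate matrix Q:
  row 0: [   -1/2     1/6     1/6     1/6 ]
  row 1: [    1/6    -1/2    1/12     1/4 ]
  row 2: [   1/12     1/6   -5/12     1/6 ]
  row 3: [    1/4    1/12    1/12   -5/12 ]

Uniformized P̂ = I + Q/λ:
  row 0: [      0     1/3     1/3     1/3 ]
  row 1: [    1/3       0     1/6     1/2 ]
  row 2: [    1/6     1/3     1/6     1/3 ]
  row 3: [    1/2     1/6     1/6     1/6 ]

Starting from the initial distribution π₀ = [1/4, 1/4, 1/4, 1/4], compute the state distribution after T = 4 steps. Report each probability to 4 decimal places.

π = [0.2639, 0.2101, 0.2101, 0.3160]

t=0: π = [0.2500, 0.2500, 0.2500, 0.2500]
t=1: π = [0.2500, 0.2083, 0.2083, 0.3333]
t=2: π = [0.2708, 0.2083, 0.2083, 0.3125]
t=3: π = [0.2604, 0.2118, 0.2118, 0.3160]
t=4: π = [0.2639, 0.2101, 0.2101, 0.3160]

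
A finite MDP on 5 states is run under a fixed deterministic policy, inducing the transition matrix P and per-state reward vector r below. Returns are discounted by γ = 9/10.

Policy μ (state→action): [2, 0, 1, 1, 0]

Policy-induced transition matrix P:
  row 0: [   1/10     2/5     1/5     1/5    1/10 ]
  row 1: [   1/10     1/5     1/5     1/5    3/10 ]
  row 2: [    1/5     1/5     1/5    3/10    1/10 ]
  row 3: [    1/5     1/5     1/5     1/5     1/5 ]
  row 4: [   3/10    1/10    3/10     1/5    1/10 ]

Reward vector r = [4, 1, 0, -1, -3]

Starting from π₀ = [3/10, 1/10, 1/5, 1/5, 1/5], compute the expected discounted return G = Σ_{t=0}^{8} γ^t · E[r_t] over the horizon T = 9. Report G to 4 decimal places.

G = 1.6409

t=0: π = [0.3000, 0.1000, 0.2000, 0.2000, 0.2000], E[r] = 0.5000, γ^t·E[r] = 0.500000, running G = 0.500000
t=1: π = [0.1800, 0.2400, 0.2200, 0.2200, 0.1400], E[r] = 0.3200, γ^t·E[r] = 0.288000, running G = 0.788000
t=2: π = [0.1720, 0.2220, 0.2140, 0.2220, 0.1700], E[r] = 0.1780, γ^t·E[r] = 0.144180, running G = 0.932180
t=3: π = [0.1776, 0.2174, 0.2170, 0.2214, 0.1666], E[r] = 0.2066, γ^t·E[r] = 0.150611, running G = 1.082791
t=4: π = [0.1772, 0.2189, 0.2167, 0.2217, 0.1656], E[r] = 0.2089, γ^t·E[r] = 0.137086, running G = 1.219877
t=5: π = [0.1770, 0.2189, 0.2166, 0.2217, 0.1659], E[r] = 0.2072, γ^t·E[r] = 0.122360, running G = 1.342237
t=6: π = [0.1770, 0.2188, 0.2166, 0.2217, 0.1659], E[r] = 0.2074, γ^t·E[r] = 0.110202, running G = 1.452439
t=7: π = [0.1770, 0.2188, 0.2166, 0.2217, 0.1659], E[r] = 0.2074, γ^t·E[r] = 0.099211, running G = 1.551650
t=8: π = [0.1770, 0.2188, 0.2166, 0.2217, 0.1659], E[r] = 0.2074, γ^t·E[r] = 0.089283, running G = 1.640933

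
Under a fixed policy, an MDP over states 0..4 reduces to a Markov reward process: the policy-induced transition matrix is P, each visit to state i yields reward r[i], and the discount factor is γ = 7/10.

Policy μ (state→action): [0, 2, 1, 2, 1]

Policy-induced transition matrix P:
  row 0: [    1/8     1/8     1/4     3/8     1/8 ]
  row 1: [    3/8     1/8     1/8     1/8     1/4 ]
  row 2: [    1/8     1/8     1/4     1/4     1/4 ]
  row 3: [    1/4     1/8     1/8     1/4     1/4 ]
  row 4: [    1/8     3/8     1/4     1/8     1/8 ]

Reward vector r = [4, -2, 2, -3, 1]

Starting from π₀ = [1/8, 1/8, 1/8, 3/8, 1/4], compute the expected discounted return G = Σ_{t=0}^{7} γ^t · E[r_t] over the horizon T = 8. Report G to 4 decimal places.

G = 0.3923

t=0: π = [0.1250, 0.1250, 0.1250, 0.3750, 0.2500], E[r] = -0.3750, γ^t·E[r] = -0.375000, running G = -0.375000
t=1: π = [0.2031, 0.1875, 0.1875, 0.2188, 0.2031], E[r] = 0.3594, γ^t·E[r] = 0.251563, running G = -0.123438
t=2: π = [0.1992, 0.1758, 0.1992, 0.2266, 0.1992], E[r] = 0.3633, γ^t·E[r] = 0.178008, running G = 0.054570
t=3: π = [0.1973, 0.1748, 0.1997, 0.2280, 0.2002], E[r] = 0.3550, γ^t·E[r] = 0.121758, running G = 0.176329
t=4: π = [0.1972, 0.1750, 0.1996, 0.2278, 0.2003], E[r] = 0.3550, γ^t·E[r] = 0.085231, running G = 0.261559
t=5: π = [0.1972, 0.1751, 0.1996, 0.2277, 0.2003], E[r] = 0.3552, γ^t·E[r] = 0.059697, running G = 0.321257
t=6: π = [0.1972, 0.1751, 0.1996, 0.2277, 0.2003], E[r] = 0.3552, γ^t·E[r] = 0.041789, running G = 0.363046
t=7: π = [0.1972, 0.1751, 0.1996, 0.2277, 0.2003], E[r] = 0.3552, γ^t·E[r] = 0.029252, running G = 0.392298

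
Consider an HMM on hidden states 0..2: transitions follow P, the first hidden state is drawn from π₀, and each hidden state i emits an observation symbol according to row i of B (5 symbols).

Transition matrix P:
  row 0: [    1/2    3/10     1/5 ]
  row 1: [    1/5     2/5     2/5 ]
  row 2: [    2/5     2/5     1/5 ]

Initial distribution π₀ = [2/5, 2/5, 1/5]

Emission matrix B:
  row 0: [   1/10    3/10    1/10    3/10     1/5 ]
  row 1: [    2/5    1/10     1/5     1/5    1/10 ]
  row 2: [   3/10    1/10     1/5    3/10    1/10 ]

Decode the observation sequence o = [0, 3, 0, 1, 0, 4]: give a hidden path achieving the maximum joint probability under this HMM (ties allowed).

path = [1, 2, 1, 1, 2, 0]

t=0: δ = [4.000e-02, 1.600e-01, 6.000e-02]  (obs o_0=0)
t=1: δ = [9.600e-03, 1.280e-02, 1.920e-02]  ψ = [1, 1, 1]  (obs o_1=3)
t=2: δ = [7.680e-04, 3.072e-03, 1.536e-03]  ψ = [2, 2, 1]  (obs o_2=0)
t=3: δ = [1.843e-04, 1.229e-04, 1.229e-04]  ψ = [1, 1, 1]  (obs o_3=1)
t=4: δ = [9.216e-06, 2.212e-05, 1.475e-05]  ψ = [0, 0, 1]  (obs o_4=0)
t=5: δ = [1.180e-06, 8.847e-07, 8.847e-07]  ψ = [2, 1, 1]  (obs o_5=4)
backtrack: best end state = 0; path = [1, 2, 1, 1, 2, 0]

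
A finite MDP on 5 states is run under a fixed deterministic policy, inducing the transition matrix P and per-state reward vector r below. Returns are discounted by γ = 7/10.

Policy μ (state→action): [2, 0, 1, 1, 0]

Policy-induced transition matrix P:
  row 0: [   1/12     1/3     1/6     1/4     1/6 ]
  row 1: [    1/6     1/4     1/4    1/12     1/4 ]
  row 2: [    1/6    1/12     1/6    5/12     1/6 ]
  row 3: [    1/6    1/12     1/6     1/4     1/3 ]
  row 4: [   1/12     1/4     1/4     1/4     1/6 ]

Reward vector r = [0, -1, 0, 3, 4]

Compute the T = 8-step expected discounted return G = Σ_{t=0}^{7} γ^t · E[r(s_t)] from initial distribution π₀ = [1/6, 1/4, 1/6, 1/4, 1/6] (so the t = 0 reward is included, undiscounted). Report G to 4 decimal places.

t=0: π = [0.1667, 0.2500, 0.1667, 0.2500, 0.1667], E[r] = 1.1667, γ^t·E[r] = 1.166667, running G = 1.166667
t=1: π = [0.1389, 0.1944, 0.2014, 0.2361, 0.2292], E[r] = 1.4306, γ^t·E[r] = 1.001389, running G = 2.168056
t=2: π = [0.1360, 0.1887, 0.2020, 0.2512, 0.2222], E[r] = 1.4537, γ^t·E[r] = 0.712315, running G = 2.880370
t=3: π = [0.1368, 0.1858, 0.2009, 0.2522, 0.2242], E[r] = 1.4678, γ^t·E[r] = 0.503467, running G = 3.383837
t=4: π = [0.1366, 0.1859, 0.2008, 0.2525, 0.2242], E[r] = 1.4684, γ^t·E[r] = 0.352567, running G = 3.736404
t=5: π = [0.1366, 0.1858, 0.2008, 0.2525, 0.2242], E[r] = 1.4686, γ^t·E[r] = 0.246832, running G = 3.983236
t=6: π = [0.1366, 0.1858, 0.2008, 0.2525, 0.2242], E[r] = 1.4686, γ^t·E[r] = 0.172781, running G = 4.156018
t=7: π = [0.1366, 0.1858, 0.2008, 0.2525, 0.2242], E[r] = 1.4686, γ^t·E[r] = 0.120947, running G = 4.276965

G = 4.2770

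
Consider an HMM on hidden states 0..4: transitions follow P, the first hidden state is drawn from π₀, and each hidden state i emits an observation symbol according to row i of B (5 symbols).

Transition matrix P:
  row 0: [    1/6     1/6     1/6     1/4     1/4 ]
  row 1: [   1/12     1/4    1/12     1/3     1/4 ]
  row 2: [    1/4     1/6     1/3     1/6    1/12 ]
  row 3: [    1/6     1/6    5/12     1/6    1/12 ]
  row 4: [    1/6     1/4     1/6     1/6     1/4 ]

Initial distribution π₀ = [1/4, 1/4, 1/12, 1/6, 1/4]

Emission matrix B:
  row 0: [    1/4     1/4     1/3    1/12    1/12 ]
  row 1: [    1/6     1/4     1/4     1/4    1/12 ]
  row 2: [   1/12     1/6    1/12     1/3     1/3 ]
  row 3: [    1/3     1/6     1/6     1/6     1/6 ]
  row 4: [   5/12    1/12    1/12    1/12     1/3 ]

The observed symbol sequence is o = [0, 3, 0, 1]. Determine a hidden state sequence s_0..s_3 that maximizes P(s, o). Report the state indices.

t=0: δ = [6.250e-02, 4.167e-02, 6.944e-03, 5.556e-02, 1.042e-01]  (obs o_0=0)
t=1: δ = [1.447e-03, 6.510e-03, 7.716e-03, 2.894e-03, 2.170e-03]  ψ = [4, 4, 3, 4, 4]  (obs o_1=3)
t=2: δ = [4.823e-04, 2.713e-04, 2.143e-04, 7.234e-04, 6.782e-04]  ψ = [2, 1, 2, 1, 1]  (obs o_2=0)
t=3: δ = [3.014e-05, 4.239e-05, 5.023e-05, 2.009e-05, 1.413e-05]  ψ = [3, 4, 3, 0, 4]  (obs o_3=1)
backtrack: best end state = 2; path = [4, 1, 3, 2]

path = [4, 1, 3, 2]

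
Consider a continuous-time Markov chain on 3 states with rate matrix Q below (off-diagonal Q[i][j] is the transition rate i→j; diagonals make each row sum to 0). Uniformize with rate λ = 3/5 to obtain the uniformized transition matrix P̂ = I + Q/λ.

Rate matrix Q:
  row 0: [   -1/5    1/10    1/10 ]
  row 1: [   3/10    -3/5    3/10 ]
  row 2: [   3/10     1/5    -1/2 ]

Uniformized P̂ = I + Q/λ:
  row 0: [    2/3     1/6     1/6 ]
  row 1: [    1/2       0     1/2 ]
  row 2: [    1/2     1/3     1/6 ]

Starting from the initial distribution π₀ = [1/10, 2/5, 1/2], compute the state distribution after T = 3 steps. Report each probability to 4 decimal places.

π = [0.5977, 0.1736, 0.2287]

t=0: π = [0.1000, 0.4000, 0.5000]
t=1: π = [0.5167, 0.1833, 0.3000]
t=2: π = [0.5861, 0.1861, 0.2278]
t=3: π = [0.5977, 0.1736, 0.2287]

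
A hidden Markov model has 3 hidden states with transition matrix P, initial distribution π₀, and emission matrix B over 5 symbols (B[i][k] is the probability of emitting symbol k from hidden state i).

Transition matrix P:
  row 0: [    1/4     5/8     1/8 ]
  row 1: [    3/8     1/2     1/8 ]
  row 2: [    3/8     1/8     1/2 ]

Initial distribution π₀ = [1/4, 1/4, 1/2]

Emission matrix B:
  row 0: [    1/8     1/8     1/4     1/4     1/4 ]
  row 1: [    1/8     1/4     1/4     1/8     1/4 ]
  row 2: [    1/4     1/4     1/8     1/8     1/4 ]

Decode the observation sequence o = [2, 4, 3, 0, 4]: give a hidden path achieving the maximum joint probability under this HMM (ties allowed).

t=0: δ = [6.250e-02, 6.250e-02, 6.250e-02]  (obs o_0=2)
t=1: δ = [5.859e-03, 9.766e-03, 7.812e-03]  ψ = [1, 0, 2]  (obs o_1=4)
t=2: δ = [9.155e-04, 6.104e-04, 4.883e-04]  ψ = [1, 1, 2]  (obs o_2=3)
t=3: δ = [2.861e-05, 7.153e-05, 6.104e-05]  ψ = [0, 0, 2]  (obs o_3=0)
t=4: δ = [6.706e-06, 8.941e-06, 7.629e-06]  ψ = [1, 1, 2]  (obs o_4=4)
backtrack: best end state = 1; path = [0, 1, 0, 1, 1]

path = [0, 1, 0, 1, 1]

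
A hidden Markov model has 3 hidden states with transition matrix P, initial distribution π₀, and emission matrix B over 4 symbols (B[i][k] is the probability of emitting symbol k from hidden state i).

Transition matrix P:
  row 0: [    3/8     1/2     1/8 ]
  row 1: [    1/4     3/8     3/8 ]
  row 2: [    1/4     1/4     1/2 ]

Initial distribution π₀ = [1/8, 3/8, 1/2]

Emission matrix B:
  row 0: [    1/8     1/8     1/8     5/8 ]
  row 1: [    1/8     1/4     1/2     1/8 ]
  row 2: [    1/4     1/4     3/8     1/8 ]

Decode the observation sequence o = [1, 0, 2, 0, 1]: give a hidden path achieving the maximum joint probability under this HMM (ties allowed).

path = [2, 2, 2, 2, 2]

t=0: δ = [1.562e-02, 9.375e-02, 1.250e-01]  (obs o_0=1)
t=1: δ = [3.906e-03, 4.395e-03, 1.562e-02]  ψ = [2, 1, 2]  (obs o_1=0)
t=2: δ = [4.883e-04, 1.953e-03, 2.930e-03]  ψ = [2, 2, 2]  (obs o_2=2)
t=3: δ = [9.155e-05, 9.155e-05, 3.662e-04]  ψ = [2, 1, 2]  (obs o_3=0)
t=4: δ = [1.144e-05, 2.289e-05, 4.578e-05]  ψ = [2, 2, 2]  (obs o_4=1)
backtrack: best end state = 2; path = [2, 2, 2, 2, 2]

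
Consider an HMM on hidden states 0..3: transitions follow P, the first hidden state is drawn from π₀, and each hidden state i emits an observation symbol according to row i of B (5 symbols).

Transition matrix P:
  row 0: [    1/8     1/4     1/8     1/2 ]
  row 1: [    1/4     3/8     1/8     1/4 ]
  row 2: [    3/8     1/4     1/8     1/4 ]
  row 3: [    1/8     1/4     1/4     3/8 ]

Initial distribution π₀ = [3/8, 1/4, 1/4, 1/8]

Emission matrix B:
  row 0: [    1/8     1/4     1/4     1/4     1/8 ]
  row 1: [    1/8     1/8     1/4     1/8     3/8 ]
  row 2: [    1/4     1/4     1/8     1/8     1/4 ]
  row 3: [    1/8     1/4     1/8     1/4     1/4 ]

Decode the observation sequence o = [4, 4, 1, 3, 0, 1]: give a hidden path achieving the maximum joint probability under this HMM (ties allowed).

t=0: δ = [4.688e-02, 9.375e-02, 6.250e-02, 3.125e-02]  (obs o_0=4)
t=1: δ = [2.930e-03, 1.318e-02, 2.930e-03, 5.859e-03]  ψ = [1, 1, 1, 0]  (obs o_1=4)
t=2: δ = [8.240e-04, 6.180e-04, 4.120e-04, 8.240e-04]  ψ = [1, 1, 1, 1]  (obs o_2=1)
t=3: δ = [3.862e-05, 2.897e-05, 2.575e-05, 1.030e-04]  ψ = [1, 1, 3, 0]  (obs o_3=3)
t=4: δ = [1.609e-06, 3.219e-06, 6.437e-06, 4.828e-06]  ψ = [3, 3, 3, 3]  (obs o_4=0)
t=5: δ = [6.035e-07, 2.012e-07, 3.017e-07, 4.526e-07]  ψ = [2, 2, 3, 3]  (obs o_5=1)
backtrack: best end state = 0; path = [1, 1, 0, 3, 2, 0]

path = [1, 1, 0, 3, 2, 0]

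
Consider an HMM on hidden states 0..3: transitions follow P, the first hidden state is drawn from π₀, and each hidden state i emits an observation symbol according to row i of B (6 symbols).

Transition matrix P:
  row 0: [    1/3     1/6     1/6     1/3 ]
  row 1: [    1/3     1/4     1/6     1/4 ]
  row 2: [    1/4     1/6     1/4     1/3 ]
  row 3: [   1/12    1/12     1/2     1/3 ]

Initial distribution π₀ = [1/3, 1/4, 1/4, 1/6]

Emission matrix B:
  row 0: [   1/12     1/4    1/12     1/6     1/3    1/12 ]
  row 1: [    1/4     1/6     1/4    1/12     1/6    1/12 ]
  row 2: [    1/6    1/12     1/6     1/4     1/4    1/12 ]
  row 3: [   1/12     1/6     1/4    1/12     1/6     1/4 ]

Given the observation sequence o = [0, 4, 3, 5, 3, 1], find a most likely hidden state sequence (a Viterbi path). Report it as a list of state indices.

path = [1, 0, 0, 3, 2, 0]

t=0: δ = [2.778e-02, 6.250e-02, 4.167e-02, 1.389e-02]  (obs o_0=0)
t=1: δ = [6.944e-03, 2.604e-03, 2.604e-03, 2.604e-03]  ψ = [1, 1, 1, 1]  (obs o_1=4)
t=2: δ = [3.858e-04, 9.645e-05, 3.255e-04, 1.929e-04]  ψ = [0, 0, 3, 0]  (obs o_2=3)
t=3: δ = [1.072e-05, 5.358e-06, 8.038e-06, 3.215e-05]  ψ = [0, 0, 3, 0]  (obs o_3=5)
t=4: δ = [5.954e-07, 2.233e-07, 4.019e-06, 8.931e-07]  ψ = [0, 3, 3, 3]  (obs o_4=3)
t=5: δ = [2.512e-07, 1.116e-07, 8.372e-08, 2.233e-07]  ψ = [2, 2, 2, 2]  (obs o_5=1)
backtrack: best end state = 0; path = [1, 0, 0, 3, 2, 0]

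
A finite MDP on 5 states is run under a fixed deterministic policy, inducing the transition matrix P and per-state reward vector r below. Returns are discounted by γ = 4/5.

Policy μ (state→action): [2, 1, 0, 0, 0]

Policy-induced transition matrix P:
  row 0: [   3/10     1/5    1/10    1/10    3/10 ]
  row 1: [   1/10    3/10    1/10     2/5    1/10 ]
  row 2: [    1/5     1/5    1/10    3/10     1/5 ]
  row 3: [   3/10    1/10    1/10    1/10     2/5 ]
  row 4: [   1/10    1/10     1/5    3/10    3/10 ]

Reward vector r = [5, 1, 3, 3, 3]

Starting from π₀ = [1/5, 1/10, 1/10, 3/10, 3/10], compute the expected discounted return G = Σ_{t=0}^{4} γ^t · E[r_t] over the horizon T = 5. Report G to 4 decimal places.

G = 10.4839

t=0: π = [0.2000, 0.1000, 0.1000, 0.3000, 0.3000], E[r] = 3.2000, γ^t·E[r] = 3.200000, running G = 3.200000
t=1: π = [0.2100, 0.1500, 0.1300, 0.2100, 0.3000], E[r] = 3.1200, γ^t·E[r] = 2.496000, running G = 5.696000
t=2: π = [0.1970, 0.1640, 0.1300, 0.2310, 0.2780], E[r] = 3.0660, γ^t·E[r] = 1.962240, running G = 7.658240
t=3: π = [0.1986, 0.1655, 0.1278, 0.2308, 0.2773], E[r] = 3.0662, γ^t·E[r] = 1.569894, running G = 9.228134
t=4: π = [0.1987, 0.1657, 0.1277, 0.2307, 0.2772], E[r] = 3.0658, γ^t·E[r] = 1.255768, running G = 10.483902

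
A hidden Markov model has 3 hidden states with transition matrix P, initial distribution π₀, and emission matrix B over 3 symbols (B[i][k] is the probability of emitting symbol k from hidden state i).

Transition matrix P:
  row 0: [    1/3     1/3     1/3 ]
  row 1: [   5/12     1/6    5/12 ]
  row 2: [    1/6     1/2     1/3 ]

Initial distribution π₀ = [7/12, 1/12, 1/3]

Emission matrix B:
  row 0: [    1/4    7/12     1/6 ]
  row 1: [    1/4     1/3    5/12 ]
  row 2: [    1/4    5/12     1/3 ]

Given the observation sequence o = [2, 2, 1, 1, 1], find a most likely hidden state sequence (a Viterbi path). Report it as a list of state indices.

path = [2, 1, 0, 0, 0]

t=0: δ = [9.722e-02, 3.472e-02, 1.111e-01]  (obs o_0=2)
t=1: δ = [5.401e-03, 2.315e-02, 1.235e-02]  ψ = [0, 2, 2]  (obs o_1=2)
t=2: δ = [5.626e-03, 2.058e-03, 4.019e-03]  ψ = [1, 2, 1]  (obs o_2=1)
t=3: δ = [1.094e-03, 6.698e-04, 7.814e-04]  ψ = [0, 2, 0]  (obs o_3=1)
t=4: δ = [2.127e-04, 1.302e-04, 1.519e-04]  ψ = [0, 2, 0]  (obs o_4=1)
backtrack: best end state = 0; path = [2, 1, 0, 0, 0]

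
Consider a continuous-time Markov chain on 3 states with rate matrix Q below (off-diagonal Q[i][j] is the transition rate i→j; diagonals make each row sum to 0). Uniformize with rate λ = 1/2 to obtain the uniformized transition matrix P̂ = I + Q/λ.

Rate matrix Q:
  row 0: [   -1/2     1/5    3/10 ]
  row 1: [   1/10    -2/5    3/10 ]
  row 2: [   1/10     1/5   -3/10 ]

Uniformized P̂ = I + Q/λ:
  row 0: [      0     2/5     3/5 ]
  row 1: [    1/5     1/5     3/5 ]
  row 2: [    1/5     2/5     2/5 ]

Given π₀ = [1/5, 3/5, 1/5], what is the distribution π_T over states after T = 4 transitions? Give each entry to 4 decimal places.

t=0: π = [0.2000, 0.6000, 0.2000]
t=1: π = [0.1600, 0.2800, 0.5600]
t=2: π = [0.1680, 0.3440, 0.4880]
t=3: π = [0.1664, 0.3312, 0.5024]
t=4: π = [0.1667, 0.3338, 0.4995]

π = [0.1667, 0.3338, 0.4995]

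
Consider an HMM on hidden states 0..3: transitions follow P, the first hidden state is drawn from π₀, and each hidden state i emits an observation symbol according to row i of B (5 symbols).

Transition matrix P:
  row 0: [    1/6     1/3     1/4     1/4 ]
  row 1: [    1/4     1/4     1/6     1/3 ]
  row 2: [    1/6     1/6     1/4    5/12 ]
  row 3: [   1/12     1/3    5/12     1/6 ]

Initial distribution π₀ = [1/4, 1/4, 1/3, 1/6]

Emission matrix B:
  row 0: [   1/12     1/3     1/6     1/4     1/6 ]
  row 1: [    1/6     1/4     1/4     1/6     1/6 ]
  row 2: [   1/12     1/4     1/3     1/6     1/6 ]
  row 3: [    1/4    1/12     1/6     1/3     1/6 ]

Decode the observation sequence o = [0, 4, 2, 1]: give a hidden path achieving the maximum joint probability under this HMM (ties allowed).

t=0: δ = [2.083e-02, 4.167e-02, 2.778e-02, 4.167e-02]  (obs o_0=0)
t=1: δ = [1.736e-03, 2.315e-03, 2.894e-03, 2.315e-03]  ψ = [1, 3, 3, 1]  (obs o_1=4)
t=2: δ = [9.645e-05, 1.929e-04, 3.215e-04, 2.009e-04]  ψ = [1, 3, 3, 2]  (obs o_2=2)
t=3: δ = [1.786e-05, 1.674e-05, 2.093e-05, 1.116e-05]  ψ = [2, 3, 3, 2]  (obs o_3=1)
backtrack: best end state = 2; path = [3, 2, 3, 2]

path = [3, 2, 3, 2]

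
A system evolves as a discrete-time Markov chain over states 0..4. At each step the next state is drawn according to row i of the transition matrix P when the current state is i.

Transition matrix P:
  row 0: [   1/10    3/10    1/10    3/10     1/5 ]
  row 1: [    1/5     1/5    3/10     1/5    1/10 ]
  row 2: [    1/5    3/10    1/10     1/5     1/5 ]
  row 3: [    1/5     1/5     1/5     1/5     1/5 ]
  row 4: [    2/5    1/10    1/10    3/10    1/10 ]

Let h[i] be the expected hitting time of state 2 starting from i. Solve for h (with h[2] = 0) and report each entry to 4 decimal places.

h = [5.9054, 4.8544, 0.0000, 5.4641, 6.0965]

First-step conditioning: h[2] = 0; for i ≠ 2, h[i] = 1 + Σ_k P[i][k]·h[k].
  h[0] = 1 + 1/10·h[0] + 3/10·h[1] + 3/10·h[3] + 1/5·h[4]
  h[1] = 1 + 1/5·h[0] + 1/5·h[1] + 1/5·h[3] + 1/10·h[4]
  h[3] = 1 + 1/5·h[0] + 1/5·h[1] + 1/5·h[3] + 1/5·h[4]
  h[4] = 1 + 2/5·h[0] + 1/10·h[1] + 3/10·h[3] + 1/10·h[4]
Solving the 4×4 linear system over states ≠ 2 gives exactly h = [6490/1099, 5335/1099, 0, 6005/1099, 6700/1099] (h[2] = 0 is the target).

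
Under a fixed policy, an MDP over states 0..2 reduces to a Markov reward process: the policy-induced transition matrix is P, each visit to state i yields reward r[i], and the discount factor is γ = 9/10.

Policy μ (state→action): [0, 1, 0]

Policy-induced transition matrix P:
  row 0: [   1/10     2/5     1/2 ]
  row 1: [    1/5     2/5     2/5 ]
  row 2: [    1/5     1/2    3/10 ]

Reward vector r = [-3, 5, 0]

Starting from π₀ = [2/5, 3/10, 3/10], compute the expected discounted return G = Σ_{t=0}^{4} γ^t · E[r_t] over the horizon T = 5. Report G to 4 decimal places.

G = 5.4187

t=0: π = [0.4000, 0.3000, 0.3000], E[r] = 0.3000, γ^t·E[r] = 0.300000, running G = 0.300000
t=1: π = [0.1600, 0.4300, 0.4100], E[r] = 1.6700, γ^t·E[r] = 1.503000, running G = 1.803000
t=2: π = [0.1840, 0.4410, 0.3750], E[r] = 1.6530, γ^t·E[r] = 1.338930, running G = 3.141930
t=3: π = [0.1816, 0.4375, 0.3809], E[r] = 1.6427, γ^t·E[r] = 1.197528, running G = 4.339458
t=4: π = [0.1818, 0.4381, 0.3801], E[r] = 1.6449, γ^t·E[r] = 1.079239, running G = 5.418697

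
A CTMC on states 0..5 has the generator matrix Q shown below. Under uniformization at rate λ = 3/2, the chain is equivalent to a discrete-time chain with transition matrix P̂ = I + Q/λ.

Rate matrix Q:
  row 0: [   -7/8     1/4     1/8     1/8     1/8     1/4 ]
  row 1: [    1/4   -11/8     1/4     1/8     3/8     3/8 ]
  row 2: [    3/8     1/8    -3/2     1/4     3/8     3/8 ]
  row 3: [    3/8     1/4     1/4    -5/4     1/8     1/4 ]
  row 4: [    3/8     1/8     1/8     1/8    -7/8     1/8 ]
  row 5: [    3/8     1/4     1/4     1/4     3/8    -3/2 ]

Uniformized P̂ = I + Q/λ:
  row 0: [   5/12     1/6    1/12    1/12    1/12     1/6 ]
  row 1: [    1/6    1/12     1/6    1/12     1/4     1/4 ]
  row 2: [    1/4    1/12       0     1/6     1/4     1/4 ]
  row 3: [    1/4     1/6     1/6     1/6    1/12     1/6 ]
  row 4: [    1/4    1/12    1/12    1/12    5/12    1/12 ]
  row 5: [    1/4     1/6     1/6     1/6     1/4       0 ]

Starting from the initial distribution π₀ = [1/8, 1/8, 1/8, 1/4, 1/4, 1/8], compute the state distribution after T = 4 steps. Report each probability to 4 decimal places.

t=0: π = [0.1250, 0.1250, 0.1250, 0.2500, 0.2500, 0.1250]
t=1: π = [0.2604, 0.1250, 0.1146, 0.1250, 0.2292, 0.1458]
t=2: π = [0.2830, 0.1276, 0.1068, 0.1155, 0.2240, 0.1432]
t=3: π = [0.2865, 0.1285, 0.1066, 0.1138, 0.2209, 0.1437]
t=4: π = [0.2870, 0.1287, 0.1066, 0.1137, 0.2201, 0.1439]

π = [0.2870, 0.1287, 0.1066, 0.1137, 0.2201, 0.1439]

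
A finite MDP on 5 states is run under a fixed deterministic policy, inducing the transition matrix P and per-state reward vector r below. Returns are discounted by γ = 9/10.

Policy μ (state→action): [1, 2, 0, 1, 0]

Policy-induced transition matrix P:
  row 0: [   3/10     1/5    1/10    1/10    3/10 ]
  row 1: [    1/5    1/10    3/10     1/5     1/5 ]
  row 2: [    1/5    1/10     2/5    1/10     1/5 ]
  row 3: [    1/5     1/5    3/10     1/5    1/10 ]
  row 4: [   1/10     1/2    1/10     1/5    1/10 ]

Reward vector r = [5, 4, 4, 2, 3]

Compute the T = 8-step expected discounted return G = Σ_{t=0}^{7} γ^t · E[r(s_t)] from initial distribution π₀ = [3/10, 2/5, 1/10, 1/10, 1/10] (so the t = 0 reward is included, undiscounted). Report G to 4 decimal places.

t=0: π = [0.3000, 0.4000, 0.1000, 0.1000, 0.1000], E[r] = 4.0000, γ^t·E[r] = 4.000000, running G = 4.000000
t=1: π = [0.2200, 0.1800, 0.2300, 0.1600, 0.2100], E[r] = 3.6900, γ^t·E[r] = 3.321000, running G = 7.321000
t=2: π = [0.2010, 0.2220, 0.2370, 0.1550, 0.1850], E[r] = 3.7060, γ^t·E[r] = 3.001860, running G = 10.322860
t=3: π = [0.2016, 0.2096, 0.2465, 0.1562, 0.1861], E[r] = 3.7031, γ^t·E[r] = 2.699560, running G = 13.022420
t=4: π = [0.2016, 0.2102, 0.2471, 0.1552, 0.1859], E[r] = 3.7052, γ^t·E[r] = 2.431008, running G = 15.453428
t=5: π = [0.2016, 0.2100, 0.2472, 0.1551, 0.1860], E[r] = 3.7053, γ^t·E[r] = 2.187914, running G = 17.641342
t=6: π = [0.2016, 0.2101, 0.2472, 0.1551, 0.1860], E[r] = 3.7053, γ^t·E[r] = 1.969132, running G = 19.610473
t=7: π = [0.2016, 0.2101, 0.2472, 0.1551, 0.1860], E[r] = 3.7053, γ^t·E[r] = 1.772216, running G = 21.382689

G = 21.3827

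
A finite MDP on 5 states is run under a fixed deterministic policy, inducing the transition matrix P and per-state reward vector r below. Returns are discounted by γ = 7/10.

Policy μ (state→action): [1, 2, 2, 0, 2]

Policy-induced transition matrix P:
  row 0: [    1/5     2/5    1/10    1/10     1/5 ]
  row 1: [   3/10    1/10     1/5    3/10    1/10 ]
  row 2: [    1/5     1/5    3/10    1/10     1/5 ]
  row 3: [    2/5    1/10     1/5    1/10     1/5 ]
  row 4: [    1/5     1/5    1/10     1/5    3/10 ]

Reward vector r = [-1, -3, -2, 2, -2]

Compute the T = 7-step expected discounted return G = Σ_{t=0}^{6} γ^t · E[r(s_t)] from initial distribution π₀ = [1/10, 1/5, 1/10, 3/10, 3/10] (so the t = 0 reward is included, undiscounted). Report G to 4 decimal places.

G = -3.5435

t=0: π = [0.1000, 0.2000, 0.1000, 0.3000, 0.3000], E[r] = -0.9000, γ^t·E[r] = -0.900000, running G = -0.900000
t=1: π = [0.2800, 0.1700, 0.1700, 0.1700, 0.2100], E[r] = -1.2100, γ^t·E[r] = -0.847000, running G = -1.747000
t=2: π = [0.2510, 0.2220, 0.1680, 0.1550, 0.2040], E[r] = -1.3510, γ^t·E[r] = -0.661990, running G = -2.408990
t=3: π = [0.2532, 0.2125, 0.1713, 0.1648, 0.1982], E[r] = -1.3001, γ^t·E[r] = -0.445934, running G = -2.854924
t=4: π = [0.2542, 0.2129, 0.1720, 0.1623, 0.1986], E[r] = -1.3094, γ^t·E[r] = -0.314392, running G = -3.169316
t=5: π = [0.2538, 0.2133, 0.1719, 0.1624, 0.1986], E[r] = -1.3098, γ^t·E[r] = -0.220139, running G = -3.389455
t=6: π = [0.2538, 0.2132, 0.1720, 0.1625, 0.1985], E[r] = -1.3093, γ^t·E[r] = -0.154035, running G = -3.543490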